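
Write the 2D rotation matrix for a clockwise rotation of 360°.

Rotation matrix formula: [[cos θ, -sin θ], [sin θ, cos θ]]
A clockwise rotation by 360° is equivalent to a counterclockwise rotation by -360°.
For θ = -360°:
cos(-360°) = 1
sin(-360°) = 0
Result: [[1, 0], [0, 1]]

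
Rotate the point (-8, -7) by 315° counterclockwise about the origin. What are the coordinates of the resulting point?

Rotation matrix for 315°: [[cos 315°, -sin 315°], [sin 315°, cos 315°]] ≈ [[0.707107, 0.707107], [-0.707107, 0.707107]]
[[0.707107, 0.707107], [-0.707107, 0.707107]] × [-8, -7]ᵀ ≈ [-10.6066, 0.7071]ᵀ
Result: (-10.6066, 0.7071)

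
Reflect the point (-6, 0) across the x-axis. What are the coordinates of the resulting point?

Reflection across x-axis: (-6, 0) → (-6, 0)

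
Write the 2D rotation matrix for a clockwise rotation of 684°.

Rotation matrix formula: [[cos θ, -sin θ], [sin θ, cos θ]]
A clockwise rotation by 684° is equivalent to a counterclockwise rotation by -684°.
For θ = -684°:
cos(-684°) = 0.8090
sin(-684°) = 0.5878
Result: [[0.8090, -0.5878], [0.5878, 0.8090]]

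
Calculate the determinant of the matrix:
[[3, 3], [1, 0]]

For a 2×2 matrix [[a, b], [c, d]], det = ad - bc
det = (3)(0) - (3)(1) = 0 - 3 = -3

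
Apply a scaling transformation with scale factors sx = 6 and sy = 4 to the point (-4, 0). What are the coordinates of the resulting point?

Scaling matrix:
[[6, 0], [0, 4]]
Result: (-4 × 6, 0 × 4) = (-24, 0)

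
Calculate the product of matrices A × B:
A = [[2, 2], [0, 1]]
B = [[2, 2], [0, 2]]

Matrix multiplication:
C[0][0] = 2×2 + 2×0 = 4
C[0][1] = 2×2 + 2×2 = 8
C[1][0] = 0×2 + 1×0 = 0
C[1][1] = 0×2 + 1×2 = 2
Result: [[4, 8], [0, 2]]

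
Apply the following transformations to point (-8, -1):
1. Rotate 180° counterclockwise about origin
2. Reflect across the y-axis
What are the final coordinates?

Step 1: Rotate 180° → (8, 1)
Step 2: Reflect across y-axis → (-8, 1)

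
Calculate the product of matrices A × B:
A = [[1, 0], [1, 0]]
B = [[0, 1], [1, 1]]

Matrix multiplication:
C[0][0] = 1×0 + 0×1 = 0
C[0][1] = 1×1 + 0×1 = 1
C[1][0] = 1×0 + 0×1 = 0
C[1][1] = 1×1 + 0×1 = 1
Result: [[0, 1], [0, 1]]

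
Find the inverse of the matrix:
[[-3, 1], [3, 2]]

For [[a,b],[c,d]], inverse = (1/det)·[[d,-b],[-c,a]]
det = (-3)(2) - (1)(3) = -6 - 3 = -9
Inverse = (1/-9)·[[2, -1], [-3, -3]]
= [[-2/9, 1/9], [1/3, 1/3]]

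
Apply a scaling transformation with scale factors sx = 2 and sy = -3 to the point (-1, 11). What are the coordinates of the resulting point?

Scaling matrix:
[[2, 0], [0, -3]]
Result: (-1 × 2, 11 × -3) = (-2, -33)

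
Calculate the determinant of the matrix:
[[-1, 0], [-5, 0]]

For a 2×2 matrix [[a, b], [c, d]], det = ad - bc
det = (-1)(0) - (0)(-5) = 0 - 0 = 0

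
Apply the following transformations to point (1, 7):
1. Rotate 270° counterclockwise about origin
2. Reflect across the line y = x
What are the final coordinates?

Step 1: Rotate 270° → (7, -1)
Step 2: Reflect across line y = x → (-1, 7)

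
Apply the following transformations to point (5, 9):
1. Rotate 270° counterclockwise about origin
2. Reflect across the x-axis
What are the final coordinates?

Step 1: Rotate 270° → (9, -5)
Step 2: Reflect across x-axis → (9, 5)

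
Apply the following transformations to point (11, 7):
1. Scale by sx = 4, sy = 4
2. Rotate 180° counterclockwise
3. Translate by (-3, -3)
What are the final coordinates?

Step 1: Scale → (44, 28)
Step 2: Rotate 180° → (-44, -28)
Step 3: Translate → (-47, -31)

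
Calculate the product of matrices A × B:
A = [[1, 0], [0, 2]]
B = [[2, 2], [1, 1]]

Matrix multiplication:
C[0][0] = 1×2 + 0×1 = 2
C[0][1] = 1×2 + 0×1 = 2
C[1][0] = 0×2 + 2×1 = 2
C[1][1] = 0×2 + 2×1 = 2
Result: [[2, 2], [2, 2]]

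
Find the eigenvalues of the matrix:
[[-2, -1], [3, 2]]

Characteristic equation: det(A - λI) = 0
λ² - (trace)λ + (det) = 0
trace = -2 + 2 = 0, det = (-2)(2) - (-1)(3) = -1
λ² - (0)λ + (-1) = 0
λ = (0 ± √((0)² - 4·(-1))) / 2 = (0 ± √4) / 2
Solving: λ = -1, 1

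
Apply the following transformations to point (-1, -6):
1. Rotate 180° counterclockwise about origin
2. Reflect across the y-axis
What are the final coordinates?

Step 1: Rotate 180° → (1, 6)
Step 2: Reflect across y-axis → (-1, 6)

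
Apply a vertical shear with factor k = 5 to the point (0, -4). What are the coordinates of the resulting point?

Shear matrix for vertical shear with factor k = 5:
[[1, 0], [5, 1]]
Result: (0, -4) → (0, -4)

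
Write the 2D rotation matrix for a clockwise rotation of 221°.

Rotation matrix formula: [[cos θ, -sin θ], [sin θ, cos θ]]
A clockwise rotation by 221° is equivalent to a counterclockwise rotation by -221°.
For θ = -221°:
cos(-221°) = -0.7547
sin(-221°) = 0.6561
Result: [[-0.7547, -0.6561], [0.6561, -0.7547]]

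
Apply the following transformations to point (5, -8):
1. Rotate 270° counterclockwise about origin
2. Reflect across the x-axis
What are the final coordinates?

Step 1: Rotate 270° → (-8, -5)
Step 2: Reflect across x-axis → (-8, 5)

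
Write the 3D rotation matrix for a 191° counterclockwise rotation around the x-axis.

Rotation matrix for counterclockwise 191° around x-axis:
cos(191°) = -0.9816, sin(191°) = -0.1908
Result: [[1, 0, 0], [0, -0.9816, 0.1908], [0, -0.1908, -0.9816]]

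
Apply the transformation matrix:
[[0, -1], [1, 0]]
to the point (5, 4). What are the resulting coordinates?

Matrix multiplication:
[[0, -1], [1, 0]] × [5, 4]ᵀ
= [(0)(5) + (-1)(4), (1)(5) + (0)(4)]ᵀ
= [-4, 5]ᵀ
Result: (-4, 5)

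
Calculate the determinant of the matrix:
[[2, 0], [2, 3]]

For a 2×2 matrix [[a, b], [c, d]], det = ad - bc
det = (2)(3) - (0)(2) = 6 - 0 = 6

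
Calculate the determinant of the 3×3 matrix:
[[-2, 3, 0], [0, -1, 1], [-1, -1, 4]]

Expansion along first row:
det = -2·det([[-1,1],[-1,4]]) - 3·det([[0,1],[-1,4]]) + 0·det([[0,-1],[-1,-1]])
    = -2·(-1·4 - 1·-1) - 3·(0·4 - 1·-1) + 0·(0·-1 - -1·-1)
    = -2·-3 - 3·1 + 0·-1
    = 6 + -3 + 0 = 3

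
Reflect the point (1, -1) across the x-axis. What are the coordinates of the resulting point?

Reflection across x-axis: (1, -1) → (1, 1)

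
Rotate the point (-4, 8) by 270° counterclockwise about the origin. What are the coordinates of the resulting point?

Rotation matrix for 270°: [[cos 270°, -sin 270°], [sin 270°, cos 270°]] = [[0, 1], [-1, 0]]
[[0, 1], [-1, 0]] × [-4, 8]ᵀ = [8, 4]ᵀ
Result: (8, 4)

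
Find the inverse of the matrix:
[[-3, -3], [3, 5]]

For [[a,b],[c,d]], inverse = (1/det)·[[d,-b],[-c,a]]
det = (-3)(5) - (-3)(3) = -15 - -9 = -6
Inverse = (1/-6)·[[5, 3], [-3, -3]]
= [[-5/6, -1/2], [1/2, 1/2]]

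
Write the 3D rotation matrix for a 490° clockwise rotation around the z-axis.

Rotation matrix for clockwise 490° around z-axis:
A clockwise rotation by 490° is a counterclockwise rotation by -490°.
cos(-490°) = -0.6428, sin(-490°) = -0.7660
Result: [[-0.6428, 0.7660, 0], [-0.7660, -0.6428, 0], [0, 0, 1]]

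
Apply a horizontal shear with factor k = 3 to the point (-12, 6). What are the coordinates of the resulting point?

Shear matrix for horizontal shear with factor k = 3:
[[1, 3], [0, 1]]
Result: (-12, 6) → (6, 6)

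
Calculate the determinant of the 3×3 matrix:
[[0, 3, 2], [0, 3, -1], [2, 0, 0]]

Expansion along first row:
det = 0·det([[3,-1],[0,0]]) - 3·det([[0,-1],[2,0]]) + 2·det([[0,3],[2,0]])
    = 0·(3·0 - -1·0) - 3·(0·0 - -1·2) + 2·(0·0 - 3·2)
    = 0·0 - 3·2 + 2·-6
    = 0 + -6 + -12 = -18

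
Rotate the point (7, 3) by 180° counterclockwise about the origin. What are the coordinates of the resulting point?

Rotation matrix for 180°: [[cos 180°, -sin 180°], [sin 180°, cos 180°]] = [[-1, 0], [0, -1]]
[[-1, 0], [0, -1]] × [7, 3]ᵀ = [-7, -3]ᵀ
Result: (-7, -3)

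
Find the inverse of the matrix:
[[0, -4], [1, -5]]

For [[a,b],[c,d]], inverse = (1/det)·[[d,-b],[-c,a]]
det = (0)(-5) - (-4)(1) = 0 - -4 = 4
Inverse = (1/4)·[[-5, 4], [-1, 0]]
= [[-5/4, 1], [-1/4, 0]]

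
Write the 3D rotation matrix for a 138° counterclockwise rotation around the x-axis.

Rotation matrix for counterclockwise 138° around x-axis:
cos(138°) = -0.7431, sin(138°) = 0.6691
Result: [[1, 0, 0], [0, -0.7431, -0.6691], [0, 0.6691, -0.7431]]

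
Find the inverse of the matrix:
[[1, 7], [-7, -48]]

For [[a,b],[c,d]], inverse = (1/det)·[[d,-b],[-c,a]]
det = (1)(-48) - (7)(-7) = -48 - -49 = 1
Inverse = [[-48, -7], [7, 1]]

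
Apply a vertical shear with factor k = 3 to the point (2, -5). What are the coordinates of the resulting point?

Shear matrix for vertical shear with factor k = 3:
[[1, 0], [3, 1]]
Result: (2, -5) → (2, 1)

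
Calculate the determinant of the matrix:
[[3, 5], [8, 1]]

For a 2×2 matrix [[a, b], [c, d]], det = ad - bc
det = (3)(1) - (5)(8) = 3 - 40 = -37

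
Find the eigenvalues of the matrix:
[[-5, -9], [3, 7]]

Characteristic equation: det(A - λI) = 0
λ² - (trace)λ + (det) = 0
trace = -5 + 7 = 2, det = (-5)(7) - (-9)(3) = -8
λ² - (2)λ + (-8) = 0
λ = (2 ± √((2)² - 4·(-8))) / 2 = (2 ± √36) / 2
Solving: λ = -2, 4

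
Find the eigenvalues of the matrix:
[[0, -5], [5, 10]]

Characteristic equation: det(A - λI) = 0
λ² - (trace)λ + (det) = 0
trace = 0 + 10 = 10, det = (0)(10) - (-5)(5) = 25
λ² - (10)λ + (25) = 0
λ = (10 ± √((10)² - 4·(25))) / 2 = (10 ± √0) / 2
Solving: λ = 5, 5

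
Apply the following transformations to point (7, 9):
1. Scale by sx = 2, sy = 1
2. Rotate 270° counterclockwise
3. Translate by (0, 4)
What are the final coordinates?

Step 1: Scale → (14, 9)
Step 2: Rotate 270° → (9, -14)
Step 3: Translate → (9, -10)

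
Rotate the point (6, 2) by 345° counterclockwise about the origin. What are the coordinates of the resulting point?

Rotation matrix for 345°: [[cos 345°, -sin 345°], [sin 345°, cos 345°]] ≈ [[0.965926, 0.258819], [-0.258819, 0.965926]]
[[0.965926, 0.258819], [-0.258819, 0.965926]] × [6, 2]ᵀ ≈ [6.3132, 0.3789]ᵀ
Result: (6.3132, 0.3789)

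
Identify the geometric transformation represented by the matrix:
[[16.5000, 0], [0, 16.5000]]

This matrix represents: uniform scaling by factor 16.5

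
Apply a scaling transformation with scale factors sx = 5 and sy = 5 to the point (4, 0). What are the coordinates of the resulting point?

Scaling matrix:
[[5, 0], [0, 5]]
Result: (4 × 5, 0 × 5) = (20, 0)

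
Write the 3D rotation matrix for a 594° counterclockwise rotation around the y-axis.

Rotation matrix for counterclockwise 594° around y-axis:
cos(594°) = -0.5878, sin(594°) = -0.8090
Result: [[-0.5878, 0, -0.8090], [0, 1, 0], [0.8090, 0, -0.5878]]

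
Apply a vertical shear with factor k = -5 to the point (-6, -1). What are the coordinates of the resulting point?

Shear matrix for vertical shear with factor k = -5:
[[1, 0], [-5, 1]]
Result: (-6, -1) → (-6, 29)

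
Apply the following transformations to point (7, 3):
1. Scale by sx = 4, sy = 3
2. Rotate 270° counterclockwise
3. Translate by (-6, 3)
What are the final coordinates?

Step 1: Scale → (28, 9)
Step 2: Rotate 270° → (9, -28)
Step 3: Translate → (3, -25)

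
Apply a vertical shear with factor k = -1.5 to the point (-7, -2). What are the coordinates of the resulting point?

Shear matrix for vertical shear with factor k = -1.5:
[[1, 0], [-1.50, 1]]
Result: (-7, -2) → (-7, 8.5)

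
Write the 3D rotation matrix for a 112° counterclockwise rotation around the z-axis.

Rotation matrix for counterclockwise 112° around z-axis:
cos(112°) = -0.3746, sin(112°) = 0.9272
Result: [[-0.3746, -0.9272, 0], [0.9272, -0.3746, 0], [0, 0, 1]]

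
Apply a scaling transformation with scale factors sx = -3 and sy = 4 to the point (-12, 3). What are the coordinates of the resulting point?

Scaling matrix:
[[-3, 0], [0, 4]]
Result: (-12 × -3, 3 × 4) = (36, 12)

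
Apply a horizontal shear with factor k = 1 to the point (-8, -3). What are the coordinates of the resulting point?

Shear matrix for horizontal shear with factor k = 1:
[[1, 1], [0, 1]]
Result: (-8, -3) → (-11, -3)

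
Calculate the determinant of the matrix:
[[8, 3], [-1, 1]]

For a 2×2 matrix [[a, b], [c, d]], det = ad - bc
det = (8)(1) - (3)(-1) = 8 - -3 = 11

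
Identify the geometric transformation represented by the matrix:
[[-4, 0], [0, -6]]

This matrix represents: non-uniform scaling by sx = -4, sy = -6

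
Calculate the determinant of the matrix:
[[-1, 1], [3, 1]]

For a 2×2 matrix [[a, b], [c, d]], det = ad - bc
det = (-1)(1) - (1)(3) = -1 - 3 = -4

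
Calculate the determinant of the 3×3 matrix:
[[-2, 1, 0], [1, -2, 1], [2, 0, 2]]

Expansion along first row:
det = -2·det([[-2,1],[0,2]]) - 1·det([[1,1],[2,2]]) + 0·det([[1,-2],[2,0]])
    = -2·(-2·2 - 1·0) - 1·(1·2 - 1·2) + 0·(1·0 - -2·2)
    = -2·-4 - 1·0 + 0·4
    = 8 + 0 + 0 = 8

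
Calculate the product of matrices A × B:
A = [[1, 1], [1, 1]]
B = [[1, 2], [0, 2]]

Matrix multiplication:
C[0][0] = 1×1 + 1×0 = 1
C[0][1] = 1×2 + 1×2 = 4
C[1][0] = 1×1 + 1×0 = 1
C[1][1] = 1×2 + 1×2 = 4
Result: [[1, 4], [1, 4]]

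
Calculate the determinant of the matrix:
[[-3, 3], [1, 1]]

For a 2×2 matrix [[a, b], [c, d]], det = ad - bc
det = (-3)(1) - (3)(1) = -3 - 3 = -6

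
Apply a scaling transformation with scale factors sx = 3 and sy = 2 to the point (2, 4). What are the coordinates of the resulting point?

Scaling matrix:
[[3, 0], [0, 2]]
Result: (2 × 3, 4 × 2) = (6, 8)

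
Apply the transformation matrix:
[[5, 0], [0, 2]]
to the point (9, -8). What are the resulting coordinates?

Matrix multiplication:
[[5, 0], [0, 2]] × [9, -8]ᵀ
= [(5)(9) + (0)(-8), (0)(9) + (2)(-8)]ᵀ
= [45, -16]ᵀ
Result: (45, -16)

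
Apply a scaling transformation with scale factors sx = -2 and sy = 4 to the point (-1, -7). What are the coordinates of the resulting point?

Scaling matrix:
[[-2, 0], [0, 4]]
Result: (-1 × -2, -7 × 4) = (2, -28)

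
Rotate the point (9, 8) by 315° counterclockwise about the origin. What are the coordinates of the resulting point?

Rotation matrix for 315°: [[cos 315°, -sin 315°], [sin 315°, cos 315°]] ≈ [[0.707107, 0.707107], [-0.707107, 0.707107]]
[[0.707107, 0.707107], [-0.707107, 0.707107]] × [9, 8]ᵀ ≈ [12.0208, -0.7071]ᵀ
Result: (12.0208, -0.7071)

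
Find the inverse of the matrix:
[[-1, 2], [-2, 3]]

For [[a,b],[c,d]], inverse = (1/det)·[[d,-b],[-c,a]]
det = (-1)(3) - (2)(-2) = -3 - -4 = 1
Inverse = [[3, -2], [2, -1]]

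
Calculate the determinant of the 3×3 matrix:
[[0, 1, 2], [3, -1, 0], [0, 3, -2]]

Expansion along first row:
det = 0·det([[-1,0],[3,-2]]) - 1·det([[3,0],[0,-2]]) + 2·det([[3,-1],[0,3]])
    = 0·(-1·-2 - 0·3) - 1·(3·-2 - 0·0) + 2·(3·3 - -1·0)
    = 0·2 - 1·-6 + 2·9
    = 0 + 6 + 18 = 24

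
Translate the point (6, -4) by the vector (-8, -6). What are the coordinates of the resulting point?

Translation by (-8, -6) (homogeneous matrix [[1, 0, -8], [0, 1, -6], [0, 0, 1]]):
x' = 6 + -8 = -2
y' = -4 + -6 = -10
Result: (-2, -10)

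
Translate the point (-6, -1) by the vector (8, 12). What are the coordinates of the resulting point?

Translation by (8, 12) (homogeneous matrix [[1, 0, 8], [0, 1, 12], [0, 0, 1]]):
x' = -6 + 8 = 2
y' = -1 + 12 = 11
Result: (2, 11)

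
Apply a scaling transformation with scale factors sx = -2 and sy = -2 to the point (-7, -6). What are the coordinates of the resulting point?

Scaling matrix:
[[-2, 0], [0, -2]]
Result: (-7 × -2, -6 × -2) = (14, 12)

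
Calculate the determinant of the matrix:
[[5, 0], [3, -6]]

For a 2×2 matrix [[a, b], [c, d]], det = ad - bc
det = (5)(-6) - (0)(3) = -30 - 0 = -30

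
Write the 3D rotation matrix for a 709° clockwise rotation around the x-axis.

Rotation matrix for clockwise 709° around x-axis:
A clockwise rotation by 709° is a counterclockwise rotation by -709°.
cos(-709°) = 0.9816, sin(-709°) = 0.1908
Result: [[1, 0, 0], [0, 0.9816, -0.1908], [0, 0.1908, 0.9816]]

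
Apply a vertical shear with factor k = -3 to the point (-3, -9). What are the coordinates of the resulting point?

Shear matrix for vertical shear with factor k = -3:
[[1, 0], [-3, 1]]
Result: (-3, -9) → (-3, 0)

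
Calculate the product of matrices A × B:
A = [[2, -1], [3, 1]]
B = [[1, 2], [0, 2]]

Matrix multiplication:
C[0][0] = 2×1 + -1×0 = 2
C[0][1] = 2×2 + -1×2 = 2
C[1][0] = 3×1 + 1×0 = 3
C[1][1] = 3×2 + 1×2 = 8
Result: [[2, 2], [3, 8]]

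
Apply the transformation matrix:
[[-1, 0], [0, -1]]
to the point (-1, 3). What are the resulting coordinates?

Matrix multiplication:
[[-1, 0], [0, -1]] × [-1, 3]ᵀ
= [(-1)(-1) + (0)(3), (0)(-1) + (-1)(3)]ᵀ
= [1, -3]ᵀ
Result: (1, -3)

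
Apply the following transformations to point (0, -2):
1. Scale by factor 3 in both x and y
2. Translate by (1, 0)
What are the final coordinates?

Step 1: Scale (0, -2) by 3 → (0, -6)
Step 2: Translate by (1, 0) → (1, -6)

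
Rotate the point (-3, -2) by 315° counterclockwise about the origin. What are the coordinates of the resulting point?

Rotation matrix for 315°: [[cos 315°, -sin 315°], [sin 315°, cos 315°]] ≈ [[0.707107, 0.707107], [-0.707107, 0.707107]]
[[0.707107, 0.707107], [-0.707107, 0.707107]] × [-3, -2]ᵀ ≈ [-3.5355, 0.7071]ᵀ
Result: (-3.5355, 0.7071)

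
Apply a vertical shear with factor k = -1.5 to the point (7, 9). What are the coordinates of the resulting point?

Shear matrix for vertical shear with factor k = -1.5:
[[1, 0], [-1.50, 1]]
Result: (7, 9) → (7, -1.5)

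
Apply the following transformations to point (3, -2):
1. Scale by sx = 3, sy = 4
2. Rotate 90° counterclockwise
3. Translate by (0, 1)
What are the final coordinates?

Step 1: Scale → (9, -8)
Step 2: Rotate 90° → (8, 9)
Step 3: Translate → (8, 10)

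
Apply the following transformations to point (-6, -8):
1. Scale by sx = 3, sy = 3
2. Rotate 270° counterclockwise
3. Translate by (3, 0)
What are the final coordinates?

Step 1: Scale → (-18, -24)
Step 2: Rotate 270° → (-24, 18)
Step 3: Translate → (-21, 18)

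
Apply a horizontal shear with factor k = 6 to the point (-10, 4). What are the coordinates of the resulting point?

Shear matrix for horizontal shear with factor k = 6:
[[1, 6], [0, 1]]
Result: (-10, 4) → (14, 4)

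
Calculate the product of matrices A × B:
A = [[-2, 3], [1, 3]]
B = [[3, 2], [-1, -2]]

Matrix multiplication:
C[0][0] = -2×3 + 3×-1 = -9
C[0][1] = -2×2 + 3×-2 = -10
C[1][0] = 1×3 + 3×-1 = 0
C[1][1] = 1×2 + 3×-2 = -4
Result: [[-9, -10], [0, -4]]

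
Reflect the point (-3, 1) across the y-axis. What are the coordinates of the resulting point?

Reflection across y-axis: (-3, 1) → (3, 1)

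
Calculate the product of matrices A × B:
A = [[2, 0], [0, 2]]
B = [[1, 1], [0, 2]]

Matrix multiplication:
C[0][0] = 2×1 + 0×0 = 2
C[0][1] = 2×1 + 0×2 = 2
C[1][0] = 0×1 + 2×0 = 0
C[1][1] = 0×1 + 2×2 = 4
Result: [[2, 2], [0, 4]]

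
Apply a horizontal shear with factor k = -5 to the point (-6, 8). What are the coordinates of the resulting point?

Shear matrix for horizontal shear with factor k = -5:
[[1, -5], [0, 1]]
Result: (-6, 8) → (-46, 8)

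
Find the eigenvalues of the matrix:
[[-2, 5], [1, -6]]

Characteristic equation: det(A - λI) = 0
λ² - (trace)λ + (det) = 0
trace = -2 + -6 = -8, det = (-2)(-6) - (5)(1) = 7
λ² - (-8)λ + (7) = 0
λ = (-8 ± √((-8)² - 4·(7))) / 2 = (-8 ± √36) / 2
Solving: λ = -7, -1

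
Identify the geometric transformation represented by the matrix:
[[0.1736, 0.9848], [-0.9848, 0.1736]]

This matrix represents: rotation by 280° counterclockwise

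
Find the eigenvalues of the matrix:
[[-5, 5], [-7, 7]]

Characteristic equation: det(A - λI) = 0
λ² - (trace)λ + (det) = 0
trace = -5 + 7 = 2, det = (-5)(7) - (5)(-7) = 0
λ² - (2)λ + (0) = 0
λ = (2 ± √((2)² - 4·(0))) / 2 = (2 ± √4) / 2
Solving: λ = 0, 2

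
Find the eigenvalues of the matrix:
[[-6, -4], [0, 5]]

Characteristic equation: det(A - λI) = 0
λ² - (trace)λ + (det) = 0
trace = -6 + 5 = -1, det = (-6)(5) - (-4)(0) = -30
λ² - (-1)λ + (-30) = 0
λ = (-1 ± √((-1)² - 4·(-30))) / 2 = (-1 ± √121) / 2
Solving: λ = -6, 5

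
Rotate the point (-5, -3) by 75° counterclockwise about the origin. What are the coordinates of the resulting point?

Rotation matrix for 75°: [[cos 75°, -sin 75°], [sin 75°, cos 75°]] ≈ [[0.258819, -0.965926], [0.965926, 0.258819]]
[[0.258819, -0.965926], [0.965926, 0.258819]] × [-5, -3]ᵀ ≈ [1.6037, -5.6061]ᵀ
Result: (1.6037, -5.6061)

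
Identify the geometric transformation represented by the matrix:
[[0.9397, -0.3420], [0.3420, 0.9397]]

This matrix represents: rotation by 20° counterclockwise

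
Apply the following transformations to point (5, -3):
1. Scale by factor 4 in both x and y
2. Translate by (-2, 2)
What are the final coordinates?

Step 1: Scale (5, -3) by 4 → (20, -12)
Step 2: Translate by (-2, 2) → (18, -10)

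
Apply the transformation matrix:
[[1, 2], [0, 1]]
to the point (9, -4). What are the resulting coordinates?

Matrix multiplication:
[[1, 2], [0, 1]] × [9, -4]ᵀ
= [(1)(9) + (2)(-4), (0)(9) + (1)(-4)]ᵀ
= [1, -4]ᵀ
Result: (1, -4)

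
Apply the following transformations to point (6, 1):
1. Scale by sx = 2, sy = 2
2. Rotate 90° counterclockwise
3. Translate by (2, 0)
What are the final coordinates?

Step 1: Scale → (12, 2)
Step 2: Rotate 90° → (-2, 12)
Step 3: Translate → (0, 12)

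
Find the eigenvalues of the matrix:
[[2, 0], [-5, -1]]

Characteristic equation: det(A - λI) = 0
λ² - (trace)λ + (det) = 0
trace = 2 + -1 = 1, det = (2)(-1) - (0)(-5) = -2
λ² - (1)λ + (-2) = 0
λ = (1 ± √((1)² - 4·(-2))) / 2 = (1 ± √9) / 2
Solving: λ = -1, 2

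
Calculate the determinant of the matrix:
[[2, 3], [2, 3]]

For a 2×2 matrix [[a, b], [c, d]], det = ad - bc
det = (2)(3) - (3)(2) = 6 - 6 = 0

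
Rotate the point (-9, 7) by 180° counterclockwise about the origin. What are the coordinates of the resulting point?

Rotation matrix for 180°: [[cos 180°, -sin 180°], [sin 180°, cos 180°]] = [[-1, 0], [0, -1]]
[[-1, 0], [0, -1]] × [-9, 7]ᵀ = [9, -7]ᵀ
Result: (9, -7)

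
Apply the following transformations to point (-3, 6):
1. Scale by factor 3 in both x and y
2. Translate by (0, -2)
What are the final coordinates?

Step 1: Scale (-3, 6) by 3 → (-9, 18)
Step 2: Translate by (0, -2) → (-9, 16)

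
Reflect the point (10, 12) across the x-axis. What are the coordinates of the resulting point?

Reflection across x-axis: (10, 12) → (10, -12)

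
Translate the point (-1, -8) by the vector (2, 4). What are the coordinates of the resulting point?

Translation by (2, 4) (homogeneous matrix [[1, 0, 2], [0, 1, 4], [0, 0, 1]]):
x' = -1 + 2 = 1
y' = -8 + 4 = -4
Result: (1, -4)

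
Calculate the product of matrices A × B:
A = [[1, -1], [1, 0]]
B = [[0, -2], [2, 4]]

Matrix multiplication:
C[0][0] = 1×0 + -1×2 = -2
C[0][1] = 1×-2 + -1×4 = -6
C[1][0] = 1×0 + 0×2 = 0
C[1][1] = 1×-2 + 0×4 = -2
Result: [[-2, -6], [0, -2]]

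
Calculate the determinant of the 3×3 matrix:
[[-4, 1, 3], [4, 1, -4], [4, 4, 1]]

Expansion along first row:
det = -4·det([[1,-4],[4,1]]) - 1·det([[4,-4],[4,1]]) + 3·det([[4,1],[4,4]])
    = -4·(1·1 - -4·4) - 1·(4·1 - -4·4) + 3·(4·4 - 1·4)
    = -4·17 - 1·20 + 3·12
    = -68 + -20 + 36 = -52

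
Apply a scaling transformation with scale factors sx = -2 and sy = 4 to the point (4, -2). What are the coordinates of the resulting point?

Scaling matrix:
[[-2, 0], [0, 4]]
Result: (4 × -2, -2 × 4) = (-8, -8)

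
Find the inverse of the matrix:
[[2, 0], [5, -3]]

For [[a,b],[c,d]], inverse = (1/det)·[[d,-b],[-c,a]]
det = (2)(-3) - (0)(5) = -6 - 0 = -6
Inverse = (1/-6)·[[-3, 0], [-5, 2]]
= [[1/2, 0], [5/6, -1/3]]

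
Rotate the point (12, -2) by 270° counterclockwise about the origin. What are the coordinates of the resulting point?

Rotation matrix for 270°: [[cos 270°, -sin 270°], [sin 270°, cos 270°]] = [[0, 1], [-1, 0]]
[[0, 1], [-1, 0]] × [12, -2]ᵀ = [-2, -12]ᵀ
Result: (-2, -12)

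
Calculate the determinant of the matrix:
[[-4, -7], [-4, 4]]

For a 2×2 matrix [[a, b], [c, d]], det = ad - bc
det = (-4)(4) - (-7)(-4) = -16 - 28 = -44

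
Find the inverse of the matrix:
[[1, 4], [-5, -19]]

For [[a,b],[c,d]], inverse = (1/det)·[[d,-b],[-c,a]]
det = (1)(-19) - (4)(-5) = -19 - -20 = 1
Inverse = [[-19, -4], [5, 1]]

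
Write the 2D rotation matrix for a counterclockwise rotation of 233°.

Rotation matrix formula: [[cos θ, -sin θ], [sin θ, cos θ]]
For θ = 233°:
cos(233°) = -0.6018
sin(233°) = -0.7986
Result: [[-0.6018, 0.7986], [-0.7986, -0.6018]]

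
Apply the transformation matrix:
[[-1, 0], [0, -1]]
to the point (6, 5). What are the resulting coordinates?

Matrix multiplication:
[[-1, 0], [0, -1]] × [6, 5]ᵀ
= [(-1)(6) + (0)(5), (0)(6) + (-1)(5)]ᵀ
= [-6, -5]ᵀ
Result: (-6, -5)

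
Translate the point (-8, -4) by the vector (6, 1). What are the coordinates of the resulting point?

Translation by (6, 1) (homogeneous matrix [[1, 0, 6], [0, 1, 1], [0, 0, 1]]):
x' = -8 + 6 = -2
y' = -4 + 1 = -3
Result: (-2, -3)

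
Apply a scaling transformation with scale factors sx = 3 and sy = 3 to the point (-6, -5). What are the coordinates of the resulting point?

Scaling matrix:
[[3, 0], [0, 3]]
Result: (-6 × 3, -5 × 3) = (-18, -15)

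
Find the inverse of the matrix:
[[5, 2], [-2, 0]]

For [[a,b],[c,d]], inverse = (1/det)·[[d,-b],[-c,a]]
det = (5)(0) - (2)(-2) = 0 - -4 = 4
Inverse = (1/4)·[[0, -2], [2, 5]]
= [[0, -1/2], [1/2, 5/4]]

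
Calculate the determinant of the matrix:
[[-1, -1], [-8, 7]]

For a 2×2 matrix [[a, b], [c, d]], det = ad - bc
det = (-1)(7) - (-1)(-8) = -7 - 8 = -15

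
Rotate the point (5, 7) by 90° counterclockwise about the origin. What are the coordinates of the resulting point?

Rotation matrix for 90°: [[cos 90°, -sin 90°], [sin 90°, cos 90°]] = [[0, -1], [1, 0]]
[[0, -1], [1, 0]] × [5, 7]ᵀ = [-7, 5]ᵀ
Result: (-7, 5)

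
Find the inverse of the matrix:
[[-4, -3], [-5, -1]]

For [[a,b],[c,d]], inverse = (1/det)·[[d,-b],[-c,a]]
det = (-4)(-1) - (-3)(-5) = 4 - 15 = -11
Inverse = (1/-11)·[[-1, 3], [5, -4]]
= [[1/11, -3/11], [-5/11, 4/11]]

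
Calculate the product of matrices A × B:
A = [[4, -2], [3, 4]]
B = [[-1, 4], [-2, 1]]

Matrix multiplication:
C[0][0] = 4×-1 + -2×-2 = 0
C[0][1] = 4×4 + -2×1 = 14
C[1][0] = 3×-1 + 4×-2 = -11
C[1][1] = 3×4 + 4×1 = 16
Result: [[0, 14], [-11, 16]]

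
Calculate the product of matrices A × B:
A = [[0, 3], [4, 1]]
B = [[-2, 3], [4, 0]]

Matrix multiplication:
C[0][0] = 0×-2 + 3×4 = 12
C[0][1] = 0×3 + 3×0 = 0
C[1][0] = 4×-2 + 1×4 = -4
C[1][1] = 4×3 + 1×0 = 12
Result: [[12, 0], [-4, 12]]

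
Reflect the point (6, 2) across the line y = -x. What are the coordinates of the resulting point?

Reflection across line y = -x: (6, 2) → (-2, -6)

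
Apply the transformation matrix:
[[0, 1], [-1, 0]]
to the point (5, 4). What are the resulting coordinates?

Matrix multiplication:
[[0, 1], [-1, 0]] × [5, 4]ᵀ
= [(0)(5) + (1)(4), (-1)(5) + (0)(4)]ᵀ
= [4, -5]ᵀ
Result: (4, -5)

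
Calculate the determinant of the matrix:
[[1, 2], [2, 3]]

For a 2×2 matrix [[a, b], [c, d]], det = ad - bc
det = (1)(3) - (2)(2) = 3 - 4 = -1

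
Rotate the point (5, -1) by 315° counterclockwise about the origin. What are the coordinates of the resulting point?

Rotation matrix for 315°: [[cos 315°, -sin 315°], [sin 315°, cos 315°]] ≈ [[0.707107, 0.707107], [-0.707107, 0.707107]]
[[0.707107, 0.707107], [-0.707107, 0.707107]] × [5, -1]ᵀ ≈ [2.8284, -4.2426]ᵀ
Result: (2.8284, -4.2426)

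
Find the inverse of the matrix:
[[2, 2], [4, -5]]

For [[a,b],[c,d]], inverse = (1/det)·[[d,-b],[-c,a]]
det = (2)(-5) - (2)(4) = -10 - 8 = -18
Inverse = (1/-18)·[[-5, -2], [-4, 2]]
= [[5/18, 1/9], [2/9, -1/9]]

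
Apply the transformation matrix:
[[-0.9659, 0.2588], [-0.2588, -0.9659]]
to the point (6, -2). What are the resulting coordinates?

Matrix multiplication:
[[-0.9659, 0.2588], [-0.2588, -0.9659]] × [6, -2]ᵀ
= [(-0.9659)(6) + (0.2588)(-2), (-0.2588)(6) + (-0.9659)(-2)]ᵀ
= [-6.3130, 0.3790]ᵀ
Result: (-6.3130, 0.3790)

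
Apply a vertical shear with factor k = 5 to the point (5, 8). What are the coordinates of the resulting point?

Shear matrix for vertical shear with factor k = 5:
[[1, 0], [5, 1]]
Result: (5, 8) → (5, 33)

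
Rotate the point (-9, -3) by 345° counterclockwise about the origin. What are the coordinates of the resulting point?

Rotation matrix for 345°: [[cos 345°, -sin 345°], [sin 345°, cos 345°]] ≈ [[0.965926, 0.258819], [-0.258819, 0.965926]]
[[0.965926, 0.258819], [-0.258819, 0.965926]] × [-9, -3]ᵀ ≈ [-9.4698, -0.5684]ᵀ
Result: (-9.4698, -0.5684)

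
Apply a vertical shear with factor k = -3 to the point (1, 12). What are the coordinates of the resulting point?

Shear matrix for vertical shear with factor k = -3:
[[1, 0], [-3, 1]]
Result: (1, 12) → (1, 9)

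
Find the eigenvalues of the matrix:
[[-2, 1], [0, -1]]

Characteristic equation: det(A - λI) = 0
λ² - (trace)λ + (det) = 0
trace = -2 + -1 = -3, det = (-2)(-1) - (1)(0) = 2
λ² - (-3)λ + (2) = 0
λ = (-3 ± √((-3)² - 4·(2))) / 2 = (-3 ± √1) / 2
Solving: λ = -2, -1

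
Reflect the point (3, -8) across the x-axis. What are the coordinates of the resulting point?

Reflection across x-axis: (3, -8) → (3, 8)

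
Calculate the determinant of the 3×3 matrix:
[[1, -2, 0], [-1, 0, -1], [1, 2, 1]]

Expansion along first row:
det = 1·det([[0,-1],[2,1]]) - -2·det([[-1,-1],[1,1]]) + 0·det([[-1,0],[1,2]])
    = 1·(0·1 - -1·2) - -2·(-1·1 - -1·1) + 0·(-1·2 - 0·1)
    = 1·2 - -2·0 + 0·-2
    = 2 + 0 + 0 = 2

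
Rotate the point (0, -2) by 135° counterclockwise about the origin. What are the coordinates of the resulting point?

Rotation matrix for 135°: [[cos 135°, -sin 135°], [sin 135°, cos 135°]] ≈ [[-0.707107, -0.707107], [0.707107, -0.707107]]
[[-0.707107, -0.707107], [0.707107, -0.707107]] × [0, -2]ᵀ ≈ [1.4142, 1.4142]ᵀ
Result: (1.4142, 1.4142)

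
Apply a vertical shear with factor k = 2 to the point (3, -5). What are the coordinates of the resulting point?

Shear matrix for vertical shear with factor k = 2:
[[1, 0], [2, 1]]
Result: (3, -5) → (3, 1)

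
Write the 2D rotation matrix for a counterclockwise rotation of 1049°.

Rotation matrix formula: [[cos θ, -sin θ], [sin θ, cos θ]]
For θ = 1049°:
cos(1049°) = 0.8572
sin(1049°) = -0.5150
Result: [[0.8572, 0.5150], [-0.5150, 0.8572]]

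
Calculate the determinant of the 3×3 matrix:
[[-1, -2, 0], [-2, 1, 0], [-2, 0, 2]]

Expansion along first row:
det = -1·det([[1,0],[0,2]]) - -2·det([[-2,0],[-2,2]]) + 0·det([[-2,1],[-2,0]])
    = -1·(1·2 - 0·0) - -2·(-2·2 - 0·-2) + 0·(-2·0 - 1·-2)
    = -1·2 - -2·-4 + 0·2
    = -2 + -8 + 0 = -10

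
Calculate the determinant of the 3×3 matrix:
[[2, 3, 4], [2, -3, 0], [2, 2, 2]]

Expansion along first row:
det = 2·det([[-3,0],[2,2]]) - 3·det([[2,0],[2,2]]) + 4·det([[2,-3],[2,2]])
    = 2·(-3·2 - 0·2) - 3·(2·2 - 0·2) + 4·(2·2 - -3·2)
    = 2·-6 - 3·4 + 4·10
    = -12 + -12 + 40 = 16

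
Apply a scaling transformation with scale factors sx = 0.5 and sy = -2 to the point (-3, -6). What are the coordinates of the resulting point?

Scaling matrix:
[[0.50, 0], [0, -2]]
Result: (-3 × 0.5, -6 × -2) = (-1.5, 12)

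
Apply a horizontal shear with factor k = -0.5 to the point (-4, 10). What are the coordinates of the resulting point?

Shear matrix for horizontal shear with factor k = -0.5:
[[1, -0.50], [0, 1]]
Result: (-4, 10) → (-9, 10)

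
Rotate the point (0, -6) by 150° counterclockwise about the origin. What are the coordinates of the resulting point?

Rotation matrix for 150°: [[cos 150°, -sin 150°], [sin 150°, cos 150°]] ≈ [[-0.866025, -0.500000], [0.500000, -0.866025]]
[[-0.866025, -0.500000], [0.500000, -0.866025]] × [0, -6]ᵀ ≈ [3, 5.1962]ᵀ
Result: (3, 5.1962)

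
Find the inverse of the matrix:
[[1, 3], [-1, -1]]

For [[a,b],[c,d]], inverse = (1/det)·[[d,-b],[-c,a]]
det = (1)(-1) - (3)(-1) = -1 - -3 = 2
Inverse = (1/2)·[[-1, -3], [1, 1]]
= [[-1/2, -3/2], [1/2, 1/2]]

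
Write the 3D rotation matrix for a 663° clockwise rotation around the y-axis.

Rotation matrix for clockwise 663° around y-axis:
A clockwise rotation by 663° is a counterclockwise rotation by -663°.
cos(-663°) = 0.5446, sin(-663°) = 0.8387
Result: [[0.5446, 0, 0.8387], [0, 1, 0], [-0.8387, 0, 0.5446]]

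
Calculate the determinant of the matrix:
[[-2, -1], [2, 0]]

For a 2×2 matrix [[a, b], [c, d]], det = ad - bc
det = (-2)(0) - (-1)(2) = 0 - -2 = 2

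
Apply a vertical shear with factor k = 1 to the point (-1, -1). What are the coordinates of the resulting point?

Shear matrix for vertical shear with factor k = 1:
[[1, 0], [1, 1]]
Result: (-1, -1) → (-1, -2)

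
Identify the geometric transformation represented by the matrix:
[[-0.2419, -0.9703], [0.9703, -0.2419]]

This matrix represents: rotation by 104° counterclockwise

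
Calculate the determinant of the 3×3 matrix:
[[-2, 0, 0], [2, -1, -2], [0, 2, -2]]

Expansion along first row:
det = -2·det([[-1,-2],[2,-2]]) - 0·det([[2,-2],[0,-2]]) + 0·det([[2,-1],[0,2]])
    = -2·(-1·-2 - -2·2) - 0·(2·-2 - -2·0) + 0·(2·2 - -1·0)
    = -2·6 - 0·-4 + 0·4
    = -12 + 0 + 0 = -12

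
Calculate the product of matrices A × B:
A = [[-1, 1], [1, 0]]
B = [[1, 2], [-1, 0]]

Matrix multiplication:
C[0][0] = -1×1 + 1×-1 = -2
C[0][1] = -1×2 + 1×0 = -2
C[1][0] = 1×1 + 0×-1 = 1
C[1][1] = 1×2 + 0×0 = 2
Result: [[-2, -2], [1, 2]]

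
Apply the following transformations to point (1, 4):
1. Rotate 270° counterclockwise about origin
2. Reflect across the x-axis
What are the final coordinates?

Step 1: Rotate 270° → (4, -1)
Step 2: Reflect across x-axis → (4, 1)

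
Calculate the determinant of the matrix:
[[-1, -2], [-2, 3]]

For a 2×2 matrix [[a, b], [c, d]], det = ad - bc
det = (-1)(3) - (-2)(-2) = -3 - 4 = -7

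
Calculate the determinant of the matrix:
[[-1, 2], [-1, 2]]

For a 2×2 matrix [[a, b], [c, d]], det = ad - bc
det = (-1)(2) - (2)(-1) = -2 - -2 = 0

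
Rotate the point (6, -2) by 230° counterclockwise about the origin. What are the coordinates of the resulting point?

Rotation matrix for 230°: [[cos 230°, -sin 230°], [sin 230°, cos 230°]] ≈ [[-0.642788, 0.766044], [-0.766044, -0.642788]]
[[-0.642788, 0.766044], [-0.766044, -0.642788]] × [6, -2]ᵀ ≈ [-5.3888, -3.3107]ᵀ
Result: (-5.3888, -3.3107)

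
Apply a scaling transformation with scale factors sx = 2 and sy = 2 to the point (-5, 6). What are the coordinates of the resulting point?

Scaling matrix:
[[2, 0], [0, 2]]
Result: (-5 × 2, 6 × 2) = (-10, 12)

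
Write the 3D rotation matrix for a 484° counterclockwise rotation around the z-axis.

Rotation matrix for counterclockwise 484° around z-axis:
cos(484°) = -0.5592, sin(484°) = 0.8290
Result: [[-0.5592, -0.8290, 0], [0.8290, -0.5592, 0], [0, 0, 1]]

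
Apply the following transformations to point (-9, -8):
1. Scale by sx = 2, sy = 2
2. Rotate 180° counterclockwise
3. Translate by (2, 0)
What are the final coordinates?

Step 1: Scale → (-18, -16)
Step 2: Rotate 180° → (18, 16)
Step 3: Translate → (20, 16)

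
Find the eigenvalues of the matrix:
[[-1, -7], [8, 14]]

Characteristic equation: det(A - λI) = 0
λ² - (trace)λ + (det) = 0
trace = -1 + 14 = 13, det = (-1)(14) - (-7)(8) = 42
λ² - (13)λ + (42) = 0
λ = (13 ± √((13)² - 4·(42))) / 2 = (13 ± √1) / 2
Solving: λ = 6, 7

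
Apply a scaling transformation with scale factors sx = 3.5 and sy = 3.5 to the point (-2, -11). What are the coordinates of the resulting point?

Scaling matrix:
[[3.50, 0], [0, 3.50]]
Result: (-2 × 3.5, -11 × 3.5) = (-7, -38.5)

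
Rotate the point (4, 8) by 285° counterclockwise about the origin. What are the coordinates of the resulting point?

Rotation matrix for 285°: [[cos 285°, -sin 285°], [sin 285°, cos 285°]] ≈ [[0.258819, 0.965926], [-0.965926, 0.258819]]
[[0.258819, 0.965926], [-0.965926, 0.258819]] × [4, 8]ᵀ ≈ [8.7627, -1.7932]ᵀ
Result: (8.7627, -1.7932)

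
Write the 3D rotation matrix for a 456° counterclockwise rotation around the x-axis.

Rotation matrix for counterclockwise 456° around x-axis:
cos(456°) = -0.1045, sin(456°) = 0.9945
Result: [[1, 0, 0], [0, -0.1045, -0.9945], [0, 0.9945, -0.1045]]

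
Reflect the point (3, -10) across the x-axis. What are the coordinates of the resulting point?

Reflection across x-axis: (3, -10) → (3, 10)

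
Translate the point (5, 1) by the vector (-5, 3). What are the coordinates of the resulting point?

Translation by (-5, 3) (homogeneous matrix [[1, 0, -5], [0, 1, 3], [0, 0, 1]]):
x' = 5 + -5 = 0
y' = 1 + 3 = 4
Result: (0, 4)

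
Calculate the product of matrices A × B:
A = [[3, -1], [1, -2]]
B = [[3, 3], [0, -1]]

Matrix multiplication:
C[0][0] = 3×3 + -1×0 = 9
C[0][1] = 3×3 + -1×-1 = 10
C[1][0] = 1×3 + -2×0 = 3
C[1][1] = 1×3 + -2×-1 = 5
Result: [[9, 10], [3, 5]]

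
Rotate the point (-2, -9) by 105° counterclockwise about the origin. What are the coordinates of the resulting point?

Rotation matrix for 105°: [[cos 105°, -sin 105°], [sin 105°, cos 105°]] ≈ [[-0.258819, -0.965926], [0.965926, -0.258819]]
[[-0.258819, -0.965926], [0.965926, -0.258819]] × [-2, -9]ᵀ ≈ [9.2110, 0.3975]ᵀ
Result: (9.2110, 0.3975)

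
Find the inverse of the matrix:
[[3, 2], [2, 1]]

For [[a,b],[c,d]], inverse = (1/det)·[[d,-b],[-c,a]]
det = (3)(1) - (2)(2) = 3 - 4 = -1
Inverse = (1/-1)·[[1, -2], [-2, 3]]
= [[-1, 2], [2, -3]]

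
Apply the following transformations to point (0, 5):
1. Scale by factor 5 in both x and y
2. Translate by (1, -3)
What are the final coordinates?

Step 1: Scale (0, 5) by 5 → (0, 25)
Step 2: Translate by (1, -3) → (1, 22)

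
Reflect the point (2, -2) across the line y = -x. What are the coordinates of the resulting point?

Reflection across line y = -x: (2, -2) → (2, -2)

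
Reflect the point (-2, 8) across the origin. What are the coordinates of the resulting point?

Reflection across origin: (-2, 8) → (2, -8)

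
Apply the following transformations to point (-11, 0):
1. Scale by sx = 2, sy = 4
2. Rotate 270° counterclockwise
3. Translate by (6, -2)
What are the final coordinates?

Step 1: Scale → (-22, 0)
Step 2: Rotate 270° → (0, 22)
Step 3: Translate → (6, 20)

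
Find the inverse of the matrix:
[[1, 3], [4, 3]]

For [[a,b],[c,d]], inverse = (1/det)·[[d,-b],[-c,a]]
det = (1)(3) - (3)(4) = 3 - 12 = -9
Inverse = (1/-9)·[[3, -3], [-4, 1]]
= [[-1/3, 1/3], [4/9, -1/9]]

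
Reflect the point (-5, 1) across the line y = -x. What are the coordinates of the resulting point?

Reflection across line y = -x: (-5, 1) → (-1, 5)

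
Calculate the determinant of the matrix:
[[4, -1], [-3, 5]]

For a 2×2 matrix [[a, b], [c, d]], det = ad - bc
det = (4)(5) - (-1)(-3) = 20 - 3 = 17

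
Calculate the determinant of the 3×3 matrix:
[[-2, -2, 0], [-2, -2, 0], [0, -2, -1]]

Expansion along first row:
det = -2·det([[-2,0],[-2,-1]]) - -2·det([[-2,0],[0,-1]]) + 0·det([[-2,-2],[0,-2]])
    = -2·(-2·-1 - 0·-2) - -2·(-2·-1 - 0·0) + 0·(-2·-2 - -2·0)
    = -2·2 - -2·2 + 0·4
    = -4 + 4 + 0 = 0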